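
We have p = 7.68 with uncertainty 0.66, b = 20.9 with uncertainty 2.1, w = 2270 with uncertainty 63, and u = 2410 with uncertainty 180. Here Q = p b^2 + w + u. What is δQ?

758

Let h = p·b^2 = 3350. δh/h = √((1·δp/p)² + (2·δb/b)²) = √(0.00739 + 0.0404) = 0.219, so δh = 733.
Q = h + w + u: δQ = √(δh² + δw² + δu²) = √(5.38e+05 + 3970 + 32400) = 758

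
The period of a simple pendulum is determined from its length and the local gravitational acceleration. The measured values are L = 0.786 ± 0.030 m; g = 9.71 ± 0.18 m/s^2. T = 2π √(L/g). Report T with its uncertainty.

Relative error in a monomial: (δT/T)² = Σ (nᵢ · δxᵢ/xᵢ)².
  (½·δL/L)² = (0.5×0.0382)² = 0.000364;  (−½·δg/g)² = (-0.5×0.0185)² = 8.59e-05
δT/T = √(0.000450) = 0.0212
T = 1.79 s, so δT = 0.0212 × 1.79 = 0.0379 s.

1.79 ± 0.0379 s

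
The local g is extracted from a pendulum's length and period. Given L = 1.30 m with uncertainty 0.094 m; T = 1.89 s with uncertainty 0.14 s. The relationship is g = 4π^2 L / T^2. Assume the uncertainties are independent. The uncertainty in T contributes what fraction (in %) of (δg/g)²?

(δg/g)² = (1·δL/L)² + (-2·δT/T)²
  L term: (1×0.0723)² = 0.00523
  T term: (-2×0.0741)² = 0.0219
Total = 0.0272. Share from T = 0.0219/0.0272 = 0.808.

80.8%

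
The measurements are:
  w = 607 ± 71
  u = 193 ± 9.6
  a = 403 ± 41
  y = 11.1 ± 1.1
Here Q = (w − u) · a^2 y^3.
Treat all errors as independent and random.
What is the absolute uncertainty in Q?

3.68e+10

Let h = w − u = 414. δh = √(δw² + δu²) = √(5040 + 92.2) = 71.6, so δh/h = 0.173.
Q is then a monomial in h, a, y:
δQ/Q = √((δh/h)² + (2·δa/a)² + (3·δy/y)²) = √(0.0299 + 0.0414 + 0.0884) = 0.400
Q = 9.2e+10, so δQ = 0.400 × 9.2e+10 = 3.68e+10.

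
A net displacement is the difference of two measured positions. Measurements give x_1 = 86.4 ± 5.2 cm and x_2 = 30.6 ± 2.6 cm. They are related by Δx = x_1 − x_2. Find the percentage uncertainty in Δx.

10.4%

Each term contributes (cᵢ δxᵢ)² to (δΔx)²:
  (δx_1)² = 27.0;  (δx_2)² = 6.76
δΔx = √(33.8) = 5.81 cm
Δx = 55.8 cm, so δΔx/Δx = 5.81/55.8 = 0.104.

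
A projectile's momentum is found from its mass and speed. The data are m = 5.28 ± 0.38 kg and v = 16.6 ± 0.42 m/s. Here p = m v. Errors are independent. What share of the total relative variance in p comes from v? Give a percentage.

(δp/p)² = (1·δm/m)² + (1·δv/v)²
  m term: (1×0.0720)² = 0.00518
  v term: (1×0.0253)² = 0.000640
Total = 0.00582. Share from v = 0.000640/0.00582 = 0.110.

11.0%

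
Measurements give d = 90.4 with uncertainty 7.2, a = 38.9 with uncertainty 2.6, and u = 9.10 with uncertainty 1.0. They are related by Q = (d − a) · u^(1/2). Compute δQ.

24.6

Let w = d − a = 51.5. δw = √(δd² + δa²) = √(51.8 + 6.76) = 7.66, so δw/w = 0.149.
Q is then a monomial in w, u:
δQ/Q = √((δw/w)² + (½·δu/u)²) = √(0.0221 + 0.00302) = 0.158
Q = 155, so δQ = 0.158 × 155 = 24.6.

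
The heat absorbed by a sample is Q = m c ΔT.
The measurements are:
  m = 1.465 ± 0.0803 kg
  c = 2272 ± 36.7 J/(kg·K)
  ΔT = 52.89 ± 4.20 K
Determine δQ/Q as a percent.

9.78%

Relative error in a monomial: (δQ/Q)² = Σ (nᵢ · δxᵢ/xᵢ)².
  (1·δm/m)² = (1×0.0548)² = 0.00300;  (1·δc/c)² = (1×0.0162)² = 0.000261;  (1·δΔT/ΔT)² = (1×0.0794)² = 0.00631
δQ/Q = √(0.00957) = 0.0978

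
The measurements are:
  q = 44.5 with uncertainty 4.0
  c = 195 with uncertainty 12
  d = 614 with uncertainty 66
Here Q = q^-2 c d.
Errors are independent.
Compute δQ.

Products/powers → add relative errors in quadrature, weighted by exponent:
  (-2·δq/q)² = (-2×0.0899)² = 0.0323;  (1·δc/c)² = (1×0.0615)² = 0.00379;  (1·δd/d)² = (1×0.107)² = 0.0116
δQ/Q = √(0.0477) = 0.218
Q = 60.5, so δQ = 0.218 × 60.5 = 13.2.

13.2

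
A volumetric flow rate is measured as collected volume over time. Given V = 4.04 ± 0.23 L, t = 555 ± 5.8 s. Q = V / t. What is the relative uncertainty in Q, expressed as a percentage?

5.79%

Q is a product of powers, so relative uncertainties combine in quadrature:
  (1·δV/V)² = (1×0.0569)² = 0.00324;  (-1·δt/t)² = (-1×0.0105)² = 0.000109
δQ/Q = √(0.00335) = 0.0579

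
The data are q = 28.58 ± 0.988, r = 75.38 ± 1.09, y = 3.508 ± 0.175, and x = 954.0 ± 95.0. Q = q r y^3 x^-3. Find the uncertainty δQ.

For a monomial Q ∝ q, r, y^3, x^-3, fractional errors add in quadrature:
  (1·δq/q)² = (1×0.0346)² = 0.00120;  (1·δr/r)² = (1×0.0145)² = 0.000209;  (3·δy/y)² = (3×0.0499)² = 0.0224;  (-3·δx/x)² = (-3×0.0996)² = 0.0892
δQ/Q = √(0.113) = 0.336
Q = 0.0001071, so δQ = 0.336 × 0.0001071 = 3.6e-05.

3.6e-05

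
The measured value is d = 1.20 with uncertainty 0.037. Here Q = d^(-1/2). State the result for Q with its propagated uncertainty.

0.913 ± 0.0141

Q ∝ d^(-1/2), so δQ/Q = |−½| · δd/d = 0.5 × 0.0308 = 0.0154.
Q = 0.913, so δQ = 0.0154 × 0.913 = 0.0141.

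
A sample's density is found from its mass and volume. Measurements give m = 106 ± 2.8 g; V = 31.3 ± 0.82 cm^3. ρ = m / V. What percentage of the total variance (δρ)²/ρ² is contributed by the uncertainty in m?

50.4%

(δρ/ρ)² = (1·δm/m)² + (-1·δV/V)²
  m term: (1×0.0264)² = 0.000698
  V term: (-1×0.0262)² = 0.000686
Total = 0.00138. Share from m = 0.000698/0.00138 = 0.504.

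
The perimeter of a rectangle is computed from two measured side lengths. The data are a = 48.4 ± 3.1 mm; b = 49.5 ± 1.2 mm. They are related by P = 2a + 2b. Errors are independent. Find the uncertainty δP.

6.65 mm

Sums and differences: (δP)² = Σ (cᵢ δxᵢ)².
  (2·δa)² = 38.4;  (2·δb)² = 5.76
δP = √(44.2) = 6.65 mm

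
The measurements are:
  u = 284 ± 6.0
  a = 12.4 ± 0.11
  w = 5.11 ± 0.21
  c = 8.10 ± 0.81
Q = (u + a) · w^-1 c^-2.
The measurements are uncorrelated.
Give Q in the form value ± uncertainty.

0.884 ± 0.181

Let h = u + a = 296. δh = √(δu² + δa²) = √(36.0 + 0.0121) = 6.00, so δh/h = 0.0202.
Q is then a monomial in h, w, c:
δQ/Q = √((δh/h)² + (-1·δw/w)² + (-2·δc/c)²) = √(0.000410 + 0.00169 + 0.0400) = 0.205
Q = 0.884, so δQ = 0.205 × 0.884 = 0.181.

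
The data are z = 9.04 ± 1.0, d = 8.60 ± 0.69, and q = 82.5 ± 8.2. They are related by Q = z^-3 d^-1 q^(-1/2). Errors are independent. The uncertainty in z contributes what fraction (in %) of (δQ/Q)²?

92.5%

(δQ/Q)² = (-3·δz/z)² + (-1·δd/d)² + (−½·δq/q)²
  z term: (-3×0.111)² = 0.110
  d term: (-1×0.0802)² = 0.00644
  q term: (-0.5×0.0994)² = 0.00247
Total = 0.119. Share from z = 0.110/0.119 = 0.925.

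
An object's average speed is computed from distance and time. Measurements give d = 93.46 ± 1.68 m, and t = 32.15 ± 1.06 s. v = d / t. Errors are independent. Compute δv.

Relative error in a monomial: (δv/v)² = Σ (nᵢ · δxᵢ/xᵢ)².
  (1·δd/d)² = (1×0.0180)² = 0.000323;  (-1·δt/t)² = (-1×0.0330)² = 0.00109
δv/v = √(0.00141) = 0.0376
v = 2.907 m/s, so δv = 0.0376 × 2.907 = 0.109 m/s.

0.109 m/s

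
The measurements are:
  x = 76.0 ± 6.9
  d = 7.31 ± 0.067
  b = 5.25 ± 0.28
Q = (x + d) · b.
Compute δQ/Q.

Let u = x + d = 83.3. δu = √(δx² + δd²) = √(47.6 + 0.00449) = 6.90, so δu/u = 0.0828.
Q is then a monomial in u, b:
δQ/Q = √((δu/u)² + (1·δb/b)²) = √(0.00686 + 0.00284) = 0.0985

0.0985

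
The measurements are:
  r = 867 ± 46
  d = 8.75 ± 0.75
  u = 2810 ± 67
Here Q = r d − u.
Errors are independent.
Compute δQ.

768

Let p = r·d = 7590. δp/p = √((1·δr/r)² + (1·δd/d)²) = √(0.00281 + 0.00735) = 0.101, so δp = 765.
Q = p − u: δQ = √(δp² + δu²) = √(5.85e+05 + 4490) = 768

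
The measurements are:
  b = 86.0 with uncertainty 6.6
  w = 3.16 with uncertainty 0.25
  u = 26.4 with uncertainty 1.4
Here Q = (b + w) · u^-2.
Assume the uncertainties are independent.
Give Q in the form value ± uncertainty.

0.128 ± 0.0165

Let h = b + w = 89.2. δh = √(δb² + δw²) = √(43.6 + 0.0625) = 6.60, so δh/h = 0.0741.
Q is then a monomial in h, u:
δQ/Q = √((δh/h)² + (-2·δu/u)²) = √(0.00549 + 0.0112) = 0.129
Q = 0.128, so δQ = 0.129 × 0.128 = 0.0165.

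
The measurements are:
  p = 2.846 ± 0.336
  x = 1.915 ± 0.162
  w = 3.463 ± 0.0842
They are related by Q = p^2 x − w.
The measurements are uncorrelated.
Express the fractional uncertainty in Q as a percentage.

32.3%

Let h = p^2·x = 15.51. δh/h = √((2·δp/p)² + (1·δx/x)²) = √(0.0558 + 0.00716) = 0.251, so δh = 3.89.
Q = h − w: δQ = √(δh² + δw²) = √(15.1 + 0.00709) = 3.89
Q = 12.05, so δQ/Q = 3.89/12.05 = 0.323.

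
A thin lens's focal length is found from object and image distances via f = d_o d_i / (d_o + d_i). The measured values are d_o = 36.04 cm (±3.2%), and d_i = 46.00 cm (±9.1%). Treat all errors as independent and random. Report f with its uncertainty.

∂f/∂d_o = (d_i/(d_o+d_i))² = 0.314;  ∂f/∂d_i = (d_o/(d_o+d_i))² = 0.193
δf = √((∂f/∂d_o · δd_o)² + (∂f/∂d_i · δd_i)²) = √(0.131 + 0.653) = 0.885 cm
f = 20.21 cm.

20.21 ± 0.885 cm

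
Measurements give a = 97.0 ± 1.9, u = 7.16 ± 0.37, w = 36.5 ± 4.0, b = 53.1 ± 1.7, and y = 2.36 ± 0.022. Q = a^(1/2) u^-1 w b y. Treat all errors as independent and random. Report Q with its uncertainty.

6290 ± 793

Since Q is a product/quotient, work with relative uncertainties:
  (½·δa/a)² = (0.5×0.0196)² = 9.59e-05;  (-1·δu/u)² = (-1×0.0517)² = 0.00267;  (1·δw/w)² = (1×0.110)² = 0.0120;  (1·δb/b)² = (1×0.0320)² = 0.00102;  (1·δy/y)² = (1×0.00932)² = 8.69e-05
δQ/Q = √(0.0159) = 0.126
Q = 6290, so δQ = 0.126 × 6290 = 793.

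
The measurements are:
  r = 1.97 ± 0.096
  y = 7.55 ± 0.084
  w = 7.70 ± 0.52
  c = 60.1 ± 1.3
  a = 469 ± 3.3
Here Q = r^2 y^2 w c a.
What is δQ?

5.89e+06

Since Q is a product/quotient, work with relative uncertainties:
  (2·δr/r)² = (2×0.0487)² = 0.00950;  (2·δy/y)² = (2×0.0111)² = 0.000495;  (1·δw/w)² = (1×0.0675)² = 0.00456;  (1·δc/c)² = (1×0.0216)² = 0.000468;  (1·δa/a)² = (1×0.00704)² = 4.95e-05
δQ/Q = √(0.0151) = 0.123
Q = 4.8e+07, so δQ = 0.123 × 4.8e+07 = 5.89e+06.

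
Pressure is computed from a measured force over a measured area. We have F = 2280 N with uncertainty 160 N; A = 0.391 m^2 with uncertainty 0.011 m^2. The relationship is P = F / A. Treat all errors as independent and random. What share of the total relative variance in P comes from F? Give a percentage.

86.2%

(δP/P)² = (1·δF/F)² + (-1·δA/A)²
  F term: (1×0.0702)² = 0.00492
  A term: (-1×0.0281)² = 0.000791
Total = 0.00572. Share from F = 0.00492/0.00572 = 0.862.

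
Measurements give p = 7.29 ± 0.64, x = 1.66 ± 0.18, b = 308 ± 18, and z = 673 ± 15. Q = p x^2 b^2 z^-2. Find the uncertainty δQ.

Each factor contributes (exponent × relative error)² to (δQ/Q)²:
  (1·δp/p)² = (1×0.0878)² = 0.00771;  (2·δx/x)² = (2×0.108)² = 0.0470;  (2·δb/b)² = (2×0.0584)² = 0.0137;  (-2·δz/z)² = (-2×0.0223)² = 0.00199
δQ/Q = √(0.0704) = 0.265
Q = 4.21, so δQ = 0.265 × 4.21 = 1.12.

1.12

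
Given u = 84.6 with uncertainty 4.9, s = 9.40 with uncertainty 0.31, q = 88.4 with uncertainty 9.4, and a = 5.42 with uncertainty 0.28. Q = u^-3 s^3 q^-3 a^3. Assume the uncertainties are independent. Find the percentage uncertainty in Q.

40.7%

Q is a product of powers, so relative uncertainties combine in quadrature:
  (-3·δu/u)² = (-3×0.0579)² = 0.0302;  (3·δs/s)² = (3×0.0330)² = 0.00979;  (-3·δq/q)² = (-3×0.106)² = 0.102;  (3·δa/a)² = (3×0.0517)² = 0.0240
δQ/Q = √(0.166) = 0.407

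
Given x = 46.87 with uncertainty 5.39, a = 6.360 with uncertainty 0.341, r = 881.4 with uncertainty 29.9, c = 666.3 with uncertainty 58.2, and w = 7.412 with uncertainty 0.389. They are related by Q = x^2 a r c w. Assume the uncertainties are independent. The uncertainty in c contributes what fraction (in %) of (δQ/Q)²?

11.3%

(δQ/Q)² = (2·δx/x)² + (1·δa/a)² + (1·δr/r)² + (1·δc/c)² + (1·δw/w)²
  x term: (2×0.115)² = 0.0529
  a term: (1×0.0536)² = 0.00287
  r term: (1×0.0339)² = 0.00115
  c term: (1×0.0873)² = 0.00763
  w term: (1×0.0525)² = 0.00275
Total = 0.0673. Share from c = 0.00763/0.0673 = 0.113.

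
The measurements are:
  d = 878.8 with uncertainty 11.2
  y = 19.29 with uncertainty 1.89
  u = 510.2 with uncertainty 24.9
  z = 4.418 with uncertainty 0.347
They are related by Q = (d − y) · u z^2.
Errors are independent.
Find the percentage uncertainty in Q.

16.5%

Let w = d − y = 859.5. δw = √(δd² + δy²) = √(125 + 3.57) = 11.4, so δw/w = 0.0132.
Q is then a monomial in w, u, z:
δQ/Q = √((δw/w)² + (1·δu/u)² + (2·δz/z)²) = √(0.000175 + 0.00238 + 0.0247) = 0.165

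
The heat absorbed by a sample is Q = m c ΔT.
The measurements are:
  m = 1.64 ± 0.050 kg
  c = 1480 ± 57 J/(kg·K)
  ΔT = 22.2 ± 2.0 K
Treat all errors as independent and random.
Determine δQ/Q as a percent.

Since Q is a product/quotient, work with relative uncertainties:
  (1·δm/m)² = (1×0.0305)² = 0.000930;  (1·δc/c)² = (1×0.0385)² = 0.00148;  (1·δΔT/ΔT)² = (1×0.0901)² = 0.00812
δQ/Q = √(0.0105) = 0.103

10.3%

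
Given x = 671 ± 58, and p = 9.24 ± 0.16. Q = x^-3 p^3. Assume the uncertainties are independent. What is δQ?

6.91e-07

Since Q is a product/quotient, work with relative uncertainties:
  (-3·δx/x)² = (-3×0.0864)² = 0.0672;  (3·δp/p)² = (3×0.0173)² = 0.00270
δQ/Q = √(0.0699) = 0.264
Q = 2.61e-06, so δQ = 0.264 × 2.61e-06 = 6.91e-07.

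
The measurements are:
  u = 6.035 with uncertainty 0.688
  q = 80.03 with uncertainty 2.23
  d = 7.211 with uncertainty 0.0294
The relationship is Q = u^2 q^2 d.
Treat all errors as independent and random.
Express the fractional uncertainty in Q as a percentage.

23.5%

Products/powers → add relative errors in quadrature, weighted by exponent:
  (2·δu/u)² = (2×0.114)² = 0.0520;  (2·δq/q)² = (2×0.0279)² = 0.00311;  (1·δd/d)² = (1×0.00408)² = 1.66e-05
δQ/Q = √(0.0551) = 0.235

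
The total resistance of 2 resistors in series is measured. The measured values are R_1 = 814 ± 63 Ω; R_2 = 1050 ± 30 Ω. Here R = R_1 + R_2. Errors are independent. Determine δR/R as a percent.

Each term contributes (cᵢ δxᵢ)² to (δR)²:
  (δR_1)² = 3970;  (δR_2)² = 900
δR = √(4870) = 69.8 Ω
R = 1860 Ω, so δR/R = 69.8/1860 = 0.0374.

3.74%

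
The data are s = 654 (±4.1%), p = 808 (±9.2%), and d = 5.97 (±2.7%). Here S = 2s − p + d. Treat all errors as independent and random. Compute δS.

91.7

Absolute uncertainties add in quadrature for a linear combination:
  (2·δs)² = 2880;  (δp)² = 5530;  (δd)² = 0.0260
δS = √(8400) = 91.7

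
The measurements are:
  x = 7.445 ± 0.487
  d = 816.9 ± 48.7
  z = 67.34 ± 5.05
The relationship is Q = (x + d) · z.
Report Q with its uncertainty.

Let u = x + d = 824.3. δu = √(δx² + δd²) = √(0.237 + 2370) = 48.7, so δu/u = 0.0591.
Q is then a monomial in u, z:
δQ/Q = √((δu/u)² + (1·δz/z)²) = √(0.00349 + 0.00562) = 0.0955
Q = 55510, so δQ = 0.0955 × 55510 = 5300.

55510 ± 5300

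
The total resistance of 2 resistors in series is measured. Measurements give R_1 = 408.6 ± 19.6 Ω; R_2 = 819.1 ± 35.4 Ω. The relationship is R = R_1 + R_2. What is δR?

Absolute uncertainties add in quadrature for a linear combination:
  (δR_1)² = 384;  (δR_2)² = 1250
δR = √(1640) = 40.5 Ω

40.5 Ω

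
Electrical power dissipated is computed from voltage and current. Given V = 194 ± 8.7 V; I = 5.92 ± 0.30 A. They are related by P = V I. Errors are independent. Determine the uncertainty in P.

Each factor contributes (exponent × relative error)² to (δP/P)²:
  (1·δV/V)² = (1×0.0448)² = 0.00201;  (1·δI/I)² = (1×0.0507)² = 0.00257
δP/P = √(0.00458) = 0.0677
P = 1150 W, so δP = 0.0677 × 1150 = 77.7 W.

77.7 W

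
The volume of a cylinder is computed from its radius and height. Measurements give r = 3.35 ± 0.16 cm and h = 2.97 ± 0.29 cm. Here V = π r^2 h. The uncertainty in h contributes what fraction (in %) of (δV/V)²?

51.1%

(δV/V)² = (2·δr/r)² + (1·δh/h)²
  r term: (2×0.0478)² = 0.00912
  h term: (1×0.0976)² = 0.00953
Total = 0.0187. Share from h = 0.00953/0.0187 = 0.511.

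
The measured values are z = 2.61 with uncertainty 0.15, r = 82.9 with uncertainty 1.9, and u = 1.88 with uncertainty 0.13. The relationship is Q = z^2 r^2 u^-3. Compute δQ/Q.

0.242

Since Q is a product/quotient, work with relative uncertainties:
  (2·δz/z)² = (2×0.0575)² = 0.0132;  (2·δr/r)² = (2×0.0229)² = 0.00210;  (-3·δu/u)² = (-3×0.0691)² = 0.0430
δQ/Q = √(0.0583) = 0.242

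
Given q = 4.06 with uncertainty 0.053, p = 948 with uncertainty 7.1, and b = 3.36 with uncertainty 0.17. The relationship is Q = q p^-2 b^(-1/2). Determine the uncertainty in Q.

For a monomial Q ∝ q, p^-2, b^(-1/2), fractional errors add in quadrature:
  (1·δq/q)² = (1×0.0131)² = 0.000170;  (-2·δp/p)² = (-2×0.00749)² = 0.000224;  (−½·δb/b)² = (-0.5×0.0506)² = 0.000640
δQ/Q = √(0.00103) = 0.0322
Q = 2.46e-06, so δQ = 0.0322 × 2.46e-06 = 7.93e-08.

7.93e-08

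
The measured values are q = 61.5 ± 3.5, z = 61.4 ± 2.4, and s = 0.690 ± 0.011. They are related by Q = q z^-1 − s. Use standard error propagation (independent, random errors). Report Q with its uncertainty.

Let p = q·z^-1 = 1.00. δp/p = √((1·δq/q)² + (-1·δz/z)²) = √(0.00324 + 0.00153) = 0.0690, so δp = 0.0692.
Q = p − s: δQ = √(δp² + δs²) = √(0.00478 + 0.000121) = 0.0700
Q = 0.312.

0.312 ± 0.0700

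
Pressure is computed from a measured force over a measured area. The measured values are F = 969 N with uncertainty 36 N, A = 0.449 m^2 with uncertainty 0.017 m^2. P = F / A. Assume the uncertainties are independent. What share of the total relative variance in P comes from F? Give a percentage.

(δP/P)² = (1·δF/F)² + (-1·δA/A)²
  F term: (1×0.0372)² = 0.00138
  A term: (-1×0.0379)² = 0.00143
Total = 0.00281. Share from F = 0.00138/0.00281 = 0.491.

49.1%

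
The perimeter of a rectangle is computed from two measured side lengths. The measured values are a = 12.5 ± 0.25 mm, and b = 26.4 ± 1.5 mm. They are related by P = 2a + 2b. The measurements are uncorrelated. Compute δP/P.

For a sum/difference, combine absolute errors in quadrature:
  (2·δa)² = 0.250;  (2·δb)² = 9.00
δP = √(9.25) = 3.04 mm
P = 77.8 mm, so δP/P = 3.04/77.8 = 0.0391.

0.0391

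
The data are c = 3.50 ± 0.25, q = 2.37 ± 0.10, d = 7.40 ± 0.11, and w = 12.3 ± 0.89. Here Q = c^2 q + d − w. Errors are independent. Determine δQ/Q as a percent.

18.3%

Let p = c^2·q = 29.0. δp/p = √((2·δc/c)² + (1·δq/q)²) = √(0.0204 + 0.00178) = 0.149, so δp = 4.32.
Q = p + d − w: δQ = √(δp² + δd² + δw²) = √(18.7 + 0.0121 + 0.792) = 4.42
Q = 24.1, so δQ/Q = 4.42/24.1 = 0.183.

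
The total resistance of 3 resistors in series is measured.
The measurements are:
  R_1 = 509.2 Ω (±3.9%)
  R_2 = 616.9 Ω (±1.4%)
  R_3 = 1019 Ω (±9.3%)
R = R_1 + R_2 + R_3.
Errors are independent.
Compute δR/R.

For a sum/difference, combine absolute errors in quadrature:
  (δR_1)² = 394;  (δR_2)² = 74.6;  (δR_3)² = 8980
δR = √(9450) = 97.2 Ω
R = 2145 Ω, so δR/R = 97.2/2145 = 0.0453.

0.0453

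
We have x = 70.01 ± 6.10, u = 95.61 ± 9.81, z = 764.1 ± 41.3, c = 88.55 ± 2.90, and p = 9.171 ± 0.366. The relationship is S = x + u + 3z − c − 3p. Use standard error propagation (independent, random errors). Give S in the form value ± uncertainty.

2342 ± 124

Absolute uncertainties add in quadrature for a linear combination:
  (δx)² = 37.2;  (δu)² = 96.2;  (3·δz)² = 15400;  (δc)² = 8.41;  (3·δp)² = 1.21
δS = √(15500) = 124
S = 2342.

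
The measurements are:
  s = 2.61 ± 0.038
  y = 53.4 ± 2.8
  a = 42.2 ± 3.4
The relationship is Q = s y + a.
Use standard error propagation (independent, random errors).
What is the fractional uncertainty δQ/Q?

Let p = s·y = 139. δp/p = √((1·δs/s)² + (1·δy/y)²) = √(0.000212 + 0.00275) = 0.0544, so δp = 7.58.
Q = p + a: δQ = √(δp² + δa²) = √(57.5 + 11.6) = 8.31
Q = 182, so δQ/Q = 8.31/182 = 0.0458.

0.0458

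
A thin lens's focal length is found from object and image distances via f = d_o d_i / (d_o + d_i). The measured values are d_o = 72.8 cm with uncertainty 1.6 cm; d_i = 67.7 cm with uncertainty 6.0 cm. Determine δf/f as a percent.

4.71%

∂f/∂d_o = (d_i/(d_o+d_i))² = 0.232;  ∂f/∂d_i = (d_o/(d_o+d_i))² = 0.268
δf = √((∂f/∂d_o · δd_o)² + (∂f/∂d_i · δd_i)²) = √(0.138 + 2.59) = 1.65 cm
f = 35.1 cm, so δf/f = 1.65/35.1 = 0.0471.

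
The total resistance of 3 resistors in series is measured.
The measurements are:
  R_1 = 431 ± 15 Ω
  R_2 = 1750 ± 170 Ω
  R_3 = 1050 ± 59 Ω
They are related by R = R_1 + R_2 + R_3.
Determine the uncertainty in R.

181 Ω

R is a linear combination, so absolute uncertainties add in quadrature:
  (δR_1)² = 225;  (δR_2)² = 28900;  (δR_3)² = 3480
δR = √(32600) = 181 Ω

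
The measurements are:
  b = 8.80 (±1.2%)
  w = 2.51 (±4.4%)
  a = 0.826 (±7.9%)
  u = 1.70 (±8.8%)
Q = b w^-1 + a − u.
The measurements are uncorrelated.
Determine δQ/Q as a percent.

8.68%

Let p = b·w^-1 = 3.51. δp/p = √((1·δb/b)² + (-1·δw/w)²) = √(0.000144 + 0.00194) = 0.0456, so δp = 0.160.
Q = p + a − u: δQ = √(δp² + δa² + δu²) = √(0.0256 + 0.00426 + 0.0224) = 0.228
Q = 2.63, so δQ/Q = 0.228/2.63 = 0.0868.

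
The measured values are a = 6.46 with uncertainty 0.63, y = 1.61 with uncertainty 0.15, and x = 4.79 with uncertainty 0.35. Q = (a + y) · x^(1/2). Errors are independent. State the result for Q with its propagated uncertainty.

Let u = a + y = 8.07. δu = √(δa² + δy²) = √(0.397 + 0.0225) = 0.648, so δu/u = 0.0802.
Q is then a monomial in u, x:
δQ/Q = √((δu/u)² + (½·δx/x)²) = √(0.00644 + 0.00133) = 0.0882
Q = 17.7, so δQ = 0.0882 × 17.7 = 1.56.

17.7 ± 1.56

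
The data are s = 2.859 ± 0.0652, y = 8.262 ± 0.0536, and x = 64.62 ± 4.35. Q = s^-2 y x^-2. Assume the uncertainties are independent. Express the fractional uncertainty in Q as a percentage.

Since Q is a product/quotient, work with relative uncertainties:
  (-2·δs/s)² = (-2×0.0228)² = 0.00208;  (1·δy/y)² = (1×0.00649)² = 4.21e-05;  (-2·δx/x)² = (-2×0.0673)² = 0.0181
δQ/Q = √(0.0202) = 0.142

14.2%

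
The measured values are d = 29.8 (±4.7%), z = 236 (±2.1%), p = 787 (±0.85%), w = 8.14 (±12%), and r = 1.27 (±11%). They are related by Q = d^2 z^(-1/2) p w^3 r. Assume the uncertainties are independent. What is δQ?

1.21e+07

Q is a product of powers, so relative uncertainties combine in quadrature:
  (2·δd/d)² = (2×0.0470)² = 0.00884;  (−½·δz/z)² = (-0.5×0.0210)² = 0.000110;  (1·δp/p)² = (1×0.00850)² = 7.23e-05;  (3·δw/w)² = (3×0.120)² = 0.130;  (1·δr/r)² = (1×0.110)² = 0.0121
δQ/Q = √(0.151) = 0.388
Q = 3.12e+07, so δQ = 0.388 × 3.12e+07 = 1.21e+07.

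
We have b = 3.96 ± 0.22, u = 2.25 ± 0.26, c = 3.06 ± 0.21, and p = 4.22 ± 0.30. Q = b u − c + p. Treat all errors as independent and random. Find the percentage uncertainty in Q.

11.9%

Let w = b·u = 8.91. δw/w = √((1·δb/b)² + (1·δu/u)²) = √(0.00309 + 0.0134) = 0.128, so δw = 1.14.
Q = w − c + p: δQ = √(δw² + δc² + δp²) = √(1.31 + 0.0441 + 0.0900) = 1.20
Q = 10.1, so δQ/Q = 1.20/10.1 = 0.119.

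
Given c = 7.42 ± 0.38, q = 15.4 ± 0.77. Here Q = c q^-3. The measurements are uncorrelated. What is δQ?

For a monomial Q ∝ c, q^-3, fractional errors add in quadrature:
  (1·δc/c)² = (1×0.0512)² = 0.00262;  (-3·δq/q)² = (-3×0.0500)² = 0.0225
δQ/Q = √(0.0251) = 0.159
Q = 0.00203, so δQ = 0.159 × 0.00203 = 0.000322.

0.000322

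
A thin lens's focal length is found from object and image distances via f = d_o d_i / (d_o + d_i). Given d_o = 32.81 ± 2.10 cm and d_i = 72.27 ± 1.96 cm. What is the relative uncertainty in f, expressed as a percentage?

4.48%

∂f/∂d_o = (d_i/(d_o+d_i))² = 0.473;  ∂f/∂d_i = (d_o/(d_o+d_i))² = 0.0975
δf = √((∂f/∂d_o · δd_o)² + (∂f/∂d_i · δd_i)²) = √(0.987 + 0.0365) = 1.01 cm
f = 22.57 cm, so δf/f = 1.01/22.57 = 0.0448.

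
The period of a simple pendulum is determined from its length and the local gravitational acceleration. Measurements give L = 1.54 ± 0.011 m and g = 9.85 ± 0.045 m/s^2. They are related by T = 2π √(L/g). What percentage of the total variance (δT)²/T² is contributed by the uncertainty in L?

71.0%

(δT/T)² = (½·δL/L)² + (−½·δg/g)²
  L term: (0.5×0.00714)² = 1.28e-05
  g term: (-0.5×0.00457)² = 5.22e-06
Total = 1.8e-05. Share from L = 1.28e-05/1.8e-05 = 0.710.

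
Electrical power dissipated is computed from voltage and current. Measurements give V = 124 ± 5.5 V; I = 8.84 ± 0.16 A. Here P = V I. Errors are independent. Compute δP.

52.5 W

For a monomial P ∝ V, I, fractional errors add in quadrature:
  (1·δV/V)² = (1×0.0444)² = 0.00197;  (1·δI/I)² = (1×0.0181)² = 0.000328
δP/P = √(0.00229) = 0.0479
P = 1100 W, so δP = 0.0479 × 1100 = 52.5 W.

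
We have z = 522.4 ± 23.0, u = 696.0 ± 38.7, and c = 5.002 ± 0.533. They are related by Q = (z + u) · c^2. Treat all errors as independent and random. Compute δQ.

6590

Let w = z + u = 1218. δw = √(δz² + δu²) = √(529 + 1500) = 45.0, so δw/w = 0.0369.
Q is then a monomial in w, c:
δQ/Q = √((δw/w)² + (2·δc/c)²) = √(0.00137 + 0.0454) = 0.216
Q = 30480, so δQ = 0.216 × 30480 = 6590.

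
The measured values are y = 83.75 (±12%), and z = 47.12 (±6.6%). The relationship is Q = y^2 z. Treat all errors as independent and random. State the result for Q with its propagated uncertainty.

Products/powers → add relative errors in quadrature, weighted by exponent:
  (2·δy/y)² = (2×0.120)² = 0.0576;  (1·δz/z)² = (1×0.0660)² = 0.00436
δQ/Q = √(0.0620) = 0.249
Q = 330500, so δQ = 0.249 × 330500 = 82300.

330500 ± 82300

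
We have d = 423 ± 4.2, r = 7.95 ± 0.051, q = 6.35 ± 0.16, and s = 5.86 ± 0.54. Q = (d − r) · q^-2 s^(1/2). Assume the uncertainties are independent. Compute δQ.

Let u = d − r = 415. δu = √(δd² + δr²) = √(17.6 + 0.00260) = 4.20, so δu/u = 0.0101.
Q is then a monomial in u, q, s:
δQ/Q = √((δu/u)² + (-2·δq/q)² + (½·δs/s)²) = √(0.000102 + 0.00254 + 0.00212) = 0.0690
Q = 24.9, so δQ = 0.0690 × 24.9 = 1.72.

1.72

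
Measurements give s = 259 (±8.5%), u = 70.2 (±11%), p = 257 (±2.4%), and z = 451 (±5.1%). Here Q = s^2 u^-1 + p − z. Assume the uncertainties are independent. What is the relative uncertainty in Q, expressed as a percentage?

Let w = s^2·u^-1 = 956. δw/w = √((2·δs/s)² + (-1·δu/u)²) = √(0.0289 + 0.0121) = 0.202, so δw = 193.
Q = w + p − z: δQ = √(δw² + δp² + δz²) = √(37400 + 38.0 + 529) = 195
Q = 762, so δQ/Q = 195/762 = 0.256.

25.6%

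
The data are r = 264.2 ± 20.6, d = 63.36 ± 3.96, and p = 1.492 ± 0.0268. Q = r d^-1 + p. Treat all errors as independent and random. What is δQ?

0.418

Let w = r·d^-1 = 4.170. δw/w = √((1·δr/r)² + (-1·δd/d)²) = √(0.00608 + 0.00391) = 0.0999, so δw = 0.417.
Q = w + p: δQ = √(δw² + δp²) = √(0.174 + 0.000718) = 0.418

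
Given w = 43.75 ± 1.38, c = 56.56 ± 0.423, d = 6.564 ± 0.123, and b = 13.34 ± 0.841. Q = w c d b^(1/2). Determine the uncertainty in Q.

2900

For a monomial Q ∝ w, c, d, b^(1/2), fractional errors add in quadrature:
  (1·δw/w)² = (1×0.0315)² = 0.000995;  (1·δc/c)² = (1×0.00748)² = 5.59e-05;  (1·δd/d)² = (1×0.0187)² = 0.000351;  (½·δb/b)² = (0.5×0.0630)² = 0.000994
δQ/Q = √(0.00240) = 0.0489
Q = 59320, so δQ = 0.0489 × 59320 = 2900.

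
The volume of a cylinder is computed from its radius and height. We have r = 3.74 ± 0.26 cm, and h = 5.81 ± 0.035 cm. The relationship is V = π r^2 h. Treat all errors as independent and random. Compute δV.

35.5 cm^3

V is a product of powers, so relative uncertainties combine in quadrature:
  (2·δr/r)² = (2×0.0695)² = 0.0193;  (1·δh/h)² = (1×0.00602)² = 3.63e-05
δV/V = √(0.0194) = 0.139
V = 255 cm^3, so δV = 0.139 × 255 = 35.5 cm^3.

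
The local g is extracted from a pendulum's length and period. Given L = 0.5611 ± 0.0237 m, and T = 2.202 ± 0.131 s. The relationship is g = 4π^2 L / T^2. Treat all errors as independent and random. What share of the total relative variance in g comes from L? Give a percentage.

11.2%

(δg/g)² = (1·δL/L)² + (-2·δT/T)²
  L term: (1×0.0422)² = 0.00178
  T term: (-2×0.0595)² = 0.0142
Total = 0.0159. Share from L = 0.00178/0.0159 = 0.112.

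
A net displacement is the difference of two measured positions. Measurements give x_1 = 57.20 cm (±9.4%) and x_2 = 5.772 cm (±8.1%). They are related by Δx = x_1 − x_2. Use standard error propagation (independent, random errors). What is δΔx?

Each term contributes (cᵢ δxᵢ)² to (δΔx)²:
  (δx_1)² = 28.9;  (δx_2)² = 0.219
δΔx = √(29.1) = 5.40 cm

5.40 cm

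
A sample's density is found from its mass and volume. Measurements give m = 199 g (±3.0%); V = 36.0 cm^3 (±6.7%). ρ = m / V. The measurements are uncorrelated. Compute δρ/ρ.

For a monomial ρ ∝ m, V^-1, fractional errors add in quadrature:
  (1·δm/m)² = (1×0.0300)² = 0.000900;  (-1·δV/V)² = (-1×0.0670)² = 0.00449
δρ/ρ = √(0.00539) = 0.0734

0.0734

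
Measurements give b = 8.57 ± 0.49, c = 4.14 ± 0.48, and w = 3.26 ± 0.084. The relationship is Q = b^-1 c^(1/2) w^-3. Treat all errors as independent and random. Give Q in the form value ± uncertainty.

0.00685 ± 0.000769

Q is a product of powers, so relative uncertainties combine in quadrature:
  (-1·δb/b)² = (-1×0.0572)² = 0.00327;  (½·δc/c)² = (0.5×0.116)² = 0.00336;  (-3·δw/w)² = (-3×0.0258)² = 0.00598
δQ/Q = √(0.0126) = 0.112
Q = 0.00685, so δQ = 0.112 × 0.00685 = 0.000769.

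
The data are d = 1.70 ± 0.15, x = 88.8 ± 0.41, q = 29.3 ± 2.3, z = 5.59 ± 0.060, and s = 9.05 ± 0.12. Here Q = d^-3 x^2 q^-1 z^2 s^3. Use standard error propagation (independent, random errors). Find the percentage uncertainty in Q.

28.0%

Products/powers → add relative errors in quadrature, weighted by exponent:
  (-3·δd/d)² = (-3×0.0882)² = 0.0701;  (2·δx/x)² = (2×0.00462)² = 8.53e-05;  (-1·δq/q)² = (-1×0.0785)² = 0.00616;  (2·δz/z)² = (2×0.0107)² = 0.000461;  (3·δs/s)² = (3×0.0133)² = 0.00158
δQ/Q = √(0.0784) = 0.280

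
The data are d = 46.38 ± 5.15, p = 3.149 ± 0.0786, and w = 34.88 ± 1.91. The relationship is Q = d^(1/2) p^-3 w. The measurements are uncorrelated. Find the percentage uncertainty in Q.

10.8%

Products/powers → add relative errors in quadrature, weighted by exponent:
  (½·δd/d)² = (0.5×0.111)² = 0.00308;  (-3·δp/p)² = (-3×0.0250)² = 0.00561;  (1·δw/w)² = (1×0.0548)² = 0.00300
δQ/Q = √(0.0117) = 0.108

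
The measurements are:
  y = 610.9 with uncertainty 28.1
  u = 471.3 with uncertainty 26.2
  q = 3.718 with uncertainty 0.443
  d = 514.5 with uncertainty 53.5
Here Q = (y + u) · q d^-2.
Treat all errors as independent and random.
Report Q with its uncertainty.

Let w = y + u = 1082. δw = √(δy² + δu²) = √(790 + 686) = 38.4, so δw/w = 0.0355.
Q is then a monomial in w, q, d:
δQ/Q = √((δw/w)² + (1·δq/q)² + (-2·δd/d)²) = √(0.00126 + 0.0142 + 0.0433) = 0.242
Q = 0.01520, so δQ = 0.242 × 0.01520 = 0.00368.

0.01520 ± 0.00368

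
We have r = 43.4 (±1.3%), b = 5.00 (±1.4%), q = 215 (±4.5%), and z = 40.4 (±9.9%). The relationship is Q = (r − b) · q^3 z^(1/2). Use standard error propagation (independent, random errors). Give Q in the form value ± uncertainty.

(2.43 ± 0.351) × 10^9

Let u = r − b = 38.4. δu = √(δr² + δb²) = √(0.318 + 0.00490) = 0.569, so δu/u = 0.0148.
Q is then a monomial in u, q, z:
δQ/Q = √((δu/u)² + (3·δq/q)² + (½·δz/z)²) = √(0.000219 + 0.0182 + 0.00245) = 0.145
Q = 2.43e+09, so δQ = 0.145 × 2.43e+09 = 3.51e+08.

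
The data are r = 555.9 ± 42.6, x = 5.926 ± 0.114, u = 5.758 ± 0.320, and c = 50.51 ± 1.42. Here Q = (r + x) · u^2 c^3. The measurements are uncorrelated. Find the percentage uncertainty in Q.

Let w = r + x = 561.8. δw = √(δr² + δx²) = √(1810 + 0.0130) = 42.6, so δw/w = 0.0758.
Q is then a monomial in w, u, c:
δQ/Q = √((δw/w)² + (2·δu/u)² + (3·δc/c)²) = √(0.00575 + 0.0124 + 0.00711) = 0.159

15.9%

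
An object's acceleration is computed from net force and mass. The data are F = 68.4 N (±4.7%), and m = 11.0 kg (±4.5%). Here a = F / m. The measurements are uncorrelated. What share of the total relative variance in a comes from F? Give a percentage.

(δa/a)² = (1·δF/F)² + (-1·δm/m)²
  F term: (1×0.0470)² = 0.00221
  m term: (-1×0.0450)² = 0.00202
Total = 0.00423. Share from F = 0.00221/0.00423 = 0.522.

52.2%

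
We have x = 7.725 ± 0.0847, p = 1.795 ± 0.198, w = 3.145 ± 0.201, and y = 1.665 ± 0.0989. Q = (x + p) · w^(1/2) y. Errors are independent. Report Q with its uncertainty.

28.11 ± 2.00

Let u = x + p = 9.520. δu = √(δx² + δp²) = √(0.00717 + 0.0392) = 0.215, so δu/u = 0.0226.
Q is then a monomial in u, w, y:
δQ/Q = √((δu/u)² + (½·δw/w)² + (1·δy/y)²) = √(0.000512 + 0.00102 + 0.00353) = 0.0711
Q = 28.11, so δQ = 0.0711 × 28.11 = 2.00.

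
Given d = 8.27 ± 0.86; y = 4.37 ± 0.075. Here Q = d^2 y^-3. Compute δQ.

0.176

Each factor contributes (exponent × relative error)² to (δQ/Q)²:
  (2·δd/d)² = (2×0.104)² = 0.0433;  (-3·δy/y)² = (-3×0.0172)² = 0.00265
δQ/Q = √(0.0459) = 0.214
Q = 0.820, so δQ = 0.214 × 0.820 = 0.176.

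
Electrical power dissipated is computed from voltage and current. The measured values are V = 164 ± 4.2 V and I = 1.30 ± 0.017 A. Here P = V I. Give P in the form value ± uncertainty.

213 ± 6.13 W

Each factor contributes (exponent × relative error)² to (δP/P)²:
  (1·δV/V)² = (1×0.0256)² = 0.000656;  (1·δI/I)² = (1×0.0131)² = 0.000171
δP/P = √(0.000827) = 0.0288
P = 213 W, so δP = 0.0288 × 213 = 6.13 W.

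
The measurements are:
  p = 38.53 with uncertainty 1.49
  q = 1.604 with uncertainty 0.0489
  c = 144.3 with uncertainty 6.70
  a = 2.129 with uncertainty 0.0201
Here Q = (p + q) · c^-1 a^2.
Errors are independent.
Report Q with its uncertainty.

Let u = p + q = 40.13. δu = √(δp² + δq²) = √(2.22 + 0.00239) = 1.49, so δu/u = 0.0371.
Q is then a monomial in u, c, a:
δQ/Q = √((δu/u)² + (-1·δc/c)² + (2·δa/a)²) = √(0.00138 + 0.00216 + 0.000357) = 0.0624
Q = 1.261, so δQ = 0.0624 × 1.261 = 0.0786.

1.261 ± 0.0786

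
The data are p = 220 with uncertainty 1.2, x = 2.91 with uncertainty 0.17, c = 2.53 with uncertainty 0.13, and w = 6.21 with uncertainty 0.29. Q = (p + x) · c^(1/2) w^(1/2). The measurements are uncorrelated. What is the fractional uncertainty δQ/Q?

Let u = p + x = 223. δu = √(δp² + δx²) = √(1.44 + 0.0289) = 1.21, so δu/u = 0.00544.
Q is then a monomial in u, c, w:
δQ/Q = √((δu/u)² + (½·δc/c)² + (½·δw/w)²) = √(2.96e-05 + 0.000660 + 0.000545) = 0.0351

0.0351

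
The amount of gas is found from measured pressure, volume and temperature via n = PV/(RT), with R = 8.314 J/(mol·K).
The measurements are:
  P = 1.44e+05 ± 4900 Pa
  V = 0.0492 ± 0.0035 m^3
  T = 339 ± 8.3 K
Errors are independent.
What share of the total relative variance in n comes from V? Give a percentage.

(δn/n)² = (1·δP/P)² + (1·δV/V)² + (-1·δT/T)²
  P term: (1×0.0340)² = 0.00116
  V term: (1×0.0711)² = 0.00506
  T term: (-1×0.0245)² = 0.000599
Total = 0.00682. Share from V = 0.00506/0.00682 = 0.742.

74.2%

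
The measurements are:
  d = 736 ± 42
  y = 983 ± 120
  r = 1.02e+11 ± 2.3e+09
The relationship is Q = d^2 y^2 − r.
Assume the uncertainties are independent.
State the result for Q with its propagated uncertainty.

(4.21 ± 1.41) × 10^11

Let p = d^2·y^2 = 5.23e+11. δp/p = √((2·δd/d)² + (2·δy/y)²) = √(0.0130 + 0.0596) = 0.270, so δp = 1.41e+11.
Q = p − r: δQ = √(δp² + δr²) = √(1.99e+22 + 5.29e+18) = 1.41e+11
Q = 4.21e+11.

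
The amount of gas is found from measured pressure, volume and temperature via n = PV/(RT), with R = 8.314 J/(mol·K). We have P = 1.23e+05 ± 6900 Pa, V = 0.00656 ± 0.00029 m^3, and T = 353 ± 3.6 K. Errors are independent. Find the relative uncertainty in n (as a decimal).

0.0721

Relative error in a monomial: (δn/n)² = Σ (nᵢ · δxᵢ/xᵢ)².
  (1·δP/P)² = (1×0.0561)² = 0.00315;  (1·δV/V)² = (1×0.0442)² = 0.00195;  (-1·δT/T)² = (-1×0.0102)² = 0.000104
δn/n = √(0.00521) = 0.0721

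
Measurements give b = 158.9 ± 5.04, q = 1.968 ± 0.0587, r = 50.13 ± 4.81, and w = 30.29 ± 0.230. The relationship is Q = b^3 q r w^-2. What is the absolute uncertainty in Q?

For a monomial Q ∝ b^3, q, r, w^-2, fractional errors add in quadrature:
  (3·δb/b)² = (3×0.0317)² = 0.00905;  (1·δq/q)² = (1×0.0298)² = 0.000890;  (1·δr/r)² = (1×0.0960)² = 0.00921;  (-2·δw/w)² = (-2×0.00759)² = 0.000231
δQ/Q = √(0.0194) = 0.139
Q = 431400, so δQ = 0.139 × 431400 = 60100.

60100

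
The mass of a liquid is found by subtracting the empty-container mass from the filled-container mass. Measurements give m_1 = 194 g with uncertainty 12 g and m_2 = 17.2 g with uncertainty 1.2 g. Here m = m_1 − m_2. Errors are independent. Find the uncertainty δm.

Sums and differences: (δm)² = Σ (cᵢ δxᵢ)².
  (δm_1)² = 144;  (δm_2)² = 1.44
δm = √(145) = 12.1 g

12.1 g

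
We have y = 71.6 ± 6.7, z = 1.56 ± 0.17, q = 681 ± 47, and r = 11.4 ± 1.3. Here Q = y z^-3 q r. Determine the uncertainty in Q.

53500

For a monomial Q ∝ y, z^-3, q, r, fractional errors add in quadrature:
  (1·δy/y)² = (1×0.0936)² = 0.00876;  (-3·δz/z)² = (-3×0.109)² = 0.107;  (1·δq/q)² = (1×0.0690)² = 0.00476;  (1·δr/r)² = (1×0.114)² = 0.0130
δQ/Q = √(0.133) = 0.365
Q = 1.46e+05, so δQ = 0.365 × 1.46e+05 = 53500.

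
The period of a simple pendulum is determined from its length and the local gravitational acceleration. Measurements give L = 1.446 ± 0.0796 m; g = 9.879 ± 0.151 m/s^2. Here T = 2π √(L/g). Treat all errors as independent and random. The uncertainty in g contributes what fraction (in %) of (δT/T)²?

7.16%

(δT/T)² = (½·δL/L)² + (−½·δg/g)²
  L term: (0.5×0.0550)² = 0.000758
  g term: (-0.5×0.0153)² = 5.84e-05
Total = 0.000816. Share from g = 5.84e-05/0.000816 = 0.0716.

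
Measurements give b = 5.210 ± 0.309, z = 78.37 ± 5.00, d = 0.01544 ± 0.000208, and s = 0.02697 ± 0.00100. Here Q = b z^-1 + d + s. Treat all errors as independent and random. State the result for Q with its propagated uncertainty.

Let p = b·z^-1 = 0.06648. δp/p = √((1·δb/b)² + (-1·δz/z)²) = √(0.00352 + 0.00407) = 0.0871, so δp = 0.00579.
Q = p + d + s: δQ = √(δp² + δd² + δs²) = √(3.35e-05 + 4.33e-08 + 1e-06) = 0.00588
Q = 0.1089.

0.1089 ± 0.00588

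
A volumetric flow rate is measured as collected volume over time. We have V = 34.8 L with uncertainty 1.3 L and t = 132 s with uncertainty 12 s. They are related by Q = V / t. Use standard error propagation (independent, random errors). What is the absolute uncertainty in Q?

0.0259 L/s

Products/powers → add relative errors in quadrature, weighted by exponent:
  (1·δV/V)² = (1×0.0374)² = 0.00140;  (-1·δt/t)² = (-1×0.0909)² = 0.00826
δQ/Q = √(0.00966) = 0.0983
Q = 0.264 L/s, so δQ = 0.0983 × 0.264 = 0.0259 L/s.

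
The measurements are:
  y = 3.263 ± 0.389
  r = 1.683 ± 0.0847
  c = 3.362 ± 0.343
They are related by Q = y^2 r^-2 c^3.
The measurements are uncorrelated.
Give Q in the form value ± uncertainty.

For a monomial Q ∝ y^2, r^-2, c^3, fractional errors add in quadrature:
  (2·δy/y)² = (2×0.119)² = 0.0568;  (-2·δr/r)² = (-2×0.0503)² = 0.0101;  (3·δc/c)² = (3×0.102)² = 0.0937
δQ/Q = √(0.161) = 0.401
Q = 142.8, so δQ = 0.401 × 142.8 = 57.3.

142.8 ± 57.3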